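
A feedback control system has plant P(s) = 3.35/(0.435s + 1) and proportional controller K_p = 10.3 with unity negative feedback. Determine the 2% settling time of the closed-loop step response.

Closed loop: T(s) = K_p·P/(1+K_p·P) = 34.51/(0.435s + 1 + 34.51), with pole at s = −(1 + 34.51)/0.435 = −81.62.
τ = 1/81.62 = 0.01225 s, so 2% settling time ≈ 4τ = 0.049 s.

T_s ≈ 0.049 s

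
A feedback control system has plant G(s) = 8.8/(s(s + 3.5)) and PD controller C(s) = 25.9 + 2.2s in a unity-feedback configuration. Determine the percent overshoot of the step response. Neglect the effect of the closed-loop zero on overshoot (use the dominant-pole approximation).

Forward path: (25.9 + 2.2s)·8.8/(s(s+3.5)). The closed-loop characteristic equation is s² + (3.5 + 8.8·2.2)s + 8.8·25.9 = 0.
That is s² + 22.86s + 227.9 = 0, so ω_n = 15.1 rad/s and ζ = 22.86/(2·15.1) = 0.7571.
%OS = 100·exp(−πζ/√(1−ζ²)) = 2.62%.

2.62%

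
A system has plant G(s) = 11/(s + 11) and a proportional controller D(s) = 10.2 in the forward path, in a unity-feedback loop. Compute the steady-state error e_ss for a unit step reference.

The loop is type 0. Static position error constant K_pos = D(0)·G(0) = 10.2·1 = 10.2.
Steady-state error to a unit step: e_ss = 1/(1+K_pos) = 1/11.2 = 0.0893.

0.0893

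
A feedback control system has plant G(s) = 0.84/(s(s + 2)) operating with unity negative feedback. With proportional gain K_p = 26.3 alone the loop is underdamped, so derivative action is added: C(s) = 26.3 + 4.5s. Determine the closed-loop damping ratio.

ζ = 0.615

Forward path: (26.3 + 4.5s)·0.84/(s(s+2)). The closed-loop characteristic equation is s² + (2 + 0.84·4.5)s + 0.84·26.3 = 0.
That is s² + 5.78s + 22.09 = 0, so ω_n = 4.7 rad/s and ζ = 5.78/(2·4.7) = 0.6149.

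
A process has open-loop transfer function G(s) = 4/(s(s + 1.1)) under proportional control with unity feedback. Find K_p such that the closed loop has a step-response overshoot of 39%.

From %OS = 100·exp(−πζ/√(1−ζ²)) = 39%, ζ = −ln(0.39)/√(π²+ln²(0.39)) = 0.2871.
Characteristic equation s² + 1.1s + 4K_p = 0 gives ζ = 1.1/(2√(4K_p)).
Setting ζ = 0.2871: √(4K_p) = 1.1/(2·0.2871) = 1.916, so K_p = 3.67/4 = 0.917.

K_p = 0.917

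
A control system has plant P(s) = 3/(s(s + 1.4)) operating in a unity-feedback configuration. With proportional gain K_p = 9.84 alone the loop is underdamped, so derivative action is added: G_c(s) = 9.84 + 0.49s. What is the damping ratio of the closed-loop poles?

Forward path: (9.84 + 0.49s)·3/(s(s+1.4)). The closed-loop characteristic equation is s² + (1.4 + 3·0.49)s + 3·9.84 = 0.
That is s² + 2.87s + 29.52 = 0, so ω_n = 5.433 rad/s and ζ = 2.87/(2·5.433) = 0.2641.

ζ = 0.264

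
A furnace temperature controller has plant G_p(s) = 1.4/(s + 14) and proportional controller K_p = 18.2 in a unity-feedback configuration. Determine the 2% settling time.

T_s ≈ 0.101 s

Closed-loop transfer function: T(s) = K_p·G_p(s)/(1 + K_p·G_p(s)) = 25.48/(s + 14 + 25.48) = 25.48/(s + 39.48).
Time constant τ = 1/39.48 = 0.02533 s, so the 2% settling time is about 4τ = 0.101 s.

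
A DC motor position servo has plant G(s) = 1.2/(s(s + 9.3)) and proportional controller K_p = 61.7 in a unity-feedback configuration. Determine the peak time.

From 1 + K_pG(s) = 0: s² + 9.3s + 74.04 = 0 ⇒ ω_n = 8.605, ζ = 0.5404.
Damped frequency ω_d = ω_n√(1−ζ²) = 7.24 rad/s, so peak time T_p = π/ω_d = 0.434 s.

T_p = 0.434 s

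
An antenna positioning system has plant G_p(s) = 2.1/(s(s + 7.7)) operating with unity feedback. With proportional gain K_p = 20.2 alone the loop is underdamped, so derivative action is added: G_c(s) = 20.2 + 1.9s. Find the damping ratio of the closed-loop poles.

ζ = 0.897

Forward path: (20.2 + 1.9s)·2.1/(s(s+7.7)). The closed-loop characteristic equation is s² + (7.7 + 2.1·1.9)s + 2.1·20.2 = 0.
That is s² + 11.69s + 42.42 = 0, so ω_n = 6.513 rad/s and ζ = 11.69/(2·6.513) = 0.8974.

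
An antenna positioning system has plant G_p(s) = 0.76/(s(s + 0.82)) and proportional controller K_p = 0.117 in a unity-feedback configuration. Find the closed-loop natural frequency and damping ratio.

1 + K_p·G_p(s) = 0 gives s² + 0.82s + 0.08892 = 0.
So ω_n² = 0.08892 ⇒ ω_n = 0.2982 rad/s, and ζ = 0.82/(2ω_n) = 1.37.

ω_n = 0.298 rad/s, ζ = 1.37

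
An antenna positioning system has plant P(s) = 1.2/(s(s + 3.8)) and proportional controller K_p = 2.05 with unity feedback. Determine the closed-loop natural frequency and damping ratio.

With unity feedback the closed-loop characteristic equation is s² + 3.8s + 2.05·1.2 = s² + 3.8s + 2.46 = 0.
Matching s² + 2ζω_n s + ω_n²: ω_n = √2.46 = 1.568 rad/s and 2ζω_n = 3.8, so ζ = 3.8/(2·1.568) = 1.21.

ω_n = 1.57 rad/s, ζ = 1.21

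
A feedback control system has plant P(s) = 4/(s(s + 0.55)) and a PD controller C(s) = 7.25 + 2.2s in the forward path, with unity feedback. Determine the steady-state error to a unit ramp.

The loop has one pole at the origin (type 1). Velocity error constant K_v = lim_{s→0} s·C(s)P(s) = 7.25·4/0.55 = 52.73.
Steady-state error to a unit ramp: e_ss = 1/K_v = 0.019.

0.019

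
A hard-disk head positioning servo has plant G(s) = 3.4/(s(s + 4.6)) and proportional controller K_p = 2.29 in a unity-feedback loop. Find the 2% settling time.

Closed-loop characteristic equation: s² + 4.6s + 7.786 = 0, so ω_n = 2.79 rad/s and ζ = 4.6/(2·2.79) = 0.8243.
2% settling time T_s ≈ 4/(ζω_n) = 4/2.3 = 1.74 s.

T_s ≈ 1.74 s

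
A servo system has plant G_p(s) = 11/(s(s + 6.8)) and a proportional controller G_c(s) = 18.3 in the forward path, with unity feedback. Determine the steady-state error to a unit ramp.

0.0338

The loop has one pole at the origin (type 1). Velocity error constant K_v = lim_{s→0} s·G_c(s)G_p(s) = 18.3·11/6.8 = 29.6.
Steady-state error to a unit ramp: e_ss = 1/K_v = 0.0338.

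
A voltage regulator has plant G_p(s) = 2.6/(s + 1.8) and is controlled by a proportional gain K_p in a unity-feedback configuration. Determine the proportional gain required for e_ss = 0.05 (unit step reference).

K_p = 13.2

For a type-0 loop with proportional control, e_ss = 1/(1 + K_p·G_p(0)).
G_p(0) = 1.444. Require 1/(1 + K_p·1.444) = 0.05, so 1 + 1.444·K_p = 20.
K_p = (20 − 1)/1.444 = 13.2.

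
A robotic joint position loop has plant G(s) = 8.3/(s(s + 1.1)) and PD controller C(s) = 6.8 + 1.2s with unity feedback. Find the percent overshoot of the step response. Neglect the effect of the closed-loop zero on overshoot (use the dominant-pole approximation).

Forward path: (6.8 + 1.2s)·8.3/(s(s+1.1)). The closed-loop characteristic equation is s² + (1.1 + 8.3·1.2)s + 8.3·6.8 = 0.
That is s² + 11.06s + 56.44 = 0, so ω_n = 7.513 rad/s and ζ = 11.06/(2·7.513) = 0.7361.
%OS = 100·exp(−πζ/√(1−ζ²)) = 3.28%.

3.28%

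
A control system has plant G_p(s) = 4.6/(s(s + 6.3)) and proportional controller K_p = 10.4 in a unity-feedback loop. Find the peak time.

T_p = 0.51 s

The closed-loop denominator s² + 6.3s + 47.84 gives ω_n = √47.84 = 6.917 and ζ = 6.3/(2ω_n) = 0.4554.
Damped frequency ω_d = ω_n√(1−ζ²) = 6.158 rad/s, so peak time T_p = π/ω_d = 0.51 s.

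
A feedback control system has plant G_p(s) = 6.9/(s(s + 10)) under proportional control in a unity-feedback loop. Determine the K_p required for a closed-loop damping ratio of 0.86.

K_p = 4.9

Closed-loop characteristic equation: s² + 10s + K_p·6.9 = 0.
So ω_n = √(6.9K_p) and 2ζω_n = 10, giving ζ = 10/(2√(6.9K_p)).
Setting ζ = 0.86: √(6.9K_p) = 10/(2·0.86) = 5.814, so K_p = 33.8/6.9 = 4.9.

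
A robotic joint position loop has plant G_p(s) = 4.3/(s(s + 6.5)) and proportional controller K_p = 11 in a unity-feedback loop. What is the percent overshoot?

From 1 + K_pG_p(s) = 0: s² + 6.5s + 47.3 = 0 ⇒ ω_n = 6.877, ζ = 0.4726.
%OS = 100·exp(−πζ/√(1−ζ²)) = 100·exp(−π·0.4726/√0.7767) = 18.6%.

18.6%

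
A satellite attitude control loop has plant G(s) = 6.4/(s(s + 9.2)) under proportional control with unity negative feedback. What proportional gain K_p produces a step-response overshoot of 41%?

K_p = 44.4

From %OS = 100·exp(−πζ/√(1−ζ²)) = 41%, ζ = −ln(0.41)/√(π²+ln²(0.41)) = 0.273.
Characteristic equation s² + 9.2s + 6.4K_p = 0 gives ζ = 9.2/(2√(6.4K_p)).
Setting ζ = 0.273: √(6.4K_p) = 9.2/(2·0.273) = 16.85, so K_p = 283.9/6.4 = 44.4.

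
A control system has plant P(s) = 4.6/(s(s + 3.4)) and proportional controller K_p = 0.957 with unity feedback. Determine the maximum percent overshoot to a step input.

1.3%

Closed-loop characteristic equation: s² + 3.4s + 4.402 = 0, so ω_n = 2.098 rad/s and ζ = 3.4/(2·2.098) = 0.8102.
%OS = 100·exp(−πζ/√(1−ζ²)) = 100·exp(−π·0.8102/√0.3435) = 1.3%.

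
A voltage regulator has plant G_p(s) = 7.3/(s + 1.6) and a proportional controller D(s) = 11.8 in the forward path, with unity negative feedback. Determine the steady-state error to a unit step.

0.0182

The loop is type 0. Static position error constant K_pos = D(0)·G_p(0) = 11.8·4.562 = 53.84.
Steady-state error to a unit step: e_ss = 1/(1+K_pos) = 1/54.84 = 0.0182.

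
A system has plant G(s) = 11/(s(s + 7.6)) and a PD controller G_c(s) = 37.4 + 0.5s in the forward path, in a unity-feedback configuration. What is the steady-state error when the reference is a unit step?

The open loop G_c(s)G(s) has a pole at the origin (type 1), so the static position error constant is infinite and e_ss = 1/(1+∞) = 0.

0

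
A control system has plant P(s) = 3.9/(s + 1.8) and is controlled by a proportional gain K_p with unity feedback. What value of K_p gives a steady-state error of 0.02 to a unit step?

Steady-state error for a unit step on this type-0 loop is 1/(1 + K_p·P(0)).
P(0) = 2.167. Require 1/(1 + K_p·2.167) = 0.02, so 1 + 2.167·K_p = 50.
K_p = (50 − 1)/2.167 = 22.6.

K_p = 22.6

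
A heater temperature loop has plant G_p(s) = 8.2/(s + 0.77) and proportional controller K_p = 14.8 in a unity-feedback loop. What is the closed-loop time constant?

Closed-loop transfer function: T(s) = K_p·G_p(s)/(1 + K_p·G_p(s)) = 121.4/(s + 0.77 + 121.4) = 121.4/(s + 122.1).
Time constant τ = 1/122.1 = 0.00819 s.

τ = 0.00819 s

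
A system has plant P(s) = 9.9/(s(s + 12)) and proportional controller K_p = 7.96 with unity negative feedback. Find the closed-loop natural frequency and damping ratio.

ω_n = 8.88 rad/s, ζ = 0.676

The closed-loop denominator is s(s+12) + 7.96·9.9 = s² + 12s + 78.8.
So ω_n² = 78.8 ⇒ ω_n = 8.877 rad/s, and ζ = 12/(2ω_n) = 0.676.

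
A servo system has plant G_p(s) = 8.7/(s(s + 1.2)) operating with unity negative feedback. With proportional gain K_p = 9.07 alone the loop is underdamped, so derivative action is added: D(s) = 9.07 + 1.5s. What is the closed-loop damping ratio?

Forward path: (9.07 + 1.5s)·8.7/(s(s+1.2)). The closed-loop characteristic equation is s² + (1.2 + 8.7·1.5)s + 8.7·9.07 = 0.
That is s² + 14.25s + 78.91 = 0, so ω_n = 8.883 rad/s and ζ = 14.25/(2·8.883) = 0.8021.

ζ = 0.802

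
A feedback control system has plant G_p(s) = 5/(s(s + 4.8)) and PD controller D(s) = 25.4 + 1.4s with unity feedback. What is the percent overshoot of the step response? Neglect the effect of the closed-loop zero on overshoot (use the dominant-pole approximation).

Forward path: (25.4 + 1.4s)·5/(s(s+4.8)). The closed-loop characteristic equation is s² + (4.8 + 5·1.4)s + 5·25.4 = 0.
That is s² + 11.8s + 127 = 0, so ω_n = 11.27 rad/s and ζ = 11.8/(2·11.27) = 0.5235.
%OS = 100·exp(−πζ/√(1−ζ²)) = 14.5%.

14.5%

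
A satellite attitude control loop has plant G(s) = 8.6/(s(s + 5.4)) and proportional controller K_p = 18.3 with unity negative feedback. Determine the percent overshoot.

50%

Closed-loop characteristic equation: s² + 5.4s + 157.4 = 0, so ω_n = 12.55 rad/s and ζ = 5.4/(2·12.55) = 0.2152.
%OS = 100·exp(−πζ/√(1−ζ²)) = 100·exp(−π·0.2152/√0.9537) = 50%.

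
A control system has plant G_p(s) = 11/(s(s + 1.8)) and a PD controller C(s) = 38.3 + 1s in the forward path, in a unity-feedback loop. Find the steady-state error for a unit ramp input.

The loop has one pole at the origin (type 1). Velocity error constant K_v = lim_{s→0} s·C(s)G_p(s) = 38.3·11/1.8 = 234.1.
Steady-state error to a unit ramp: e_ss = 1/K_v = 0.00427.

0.00427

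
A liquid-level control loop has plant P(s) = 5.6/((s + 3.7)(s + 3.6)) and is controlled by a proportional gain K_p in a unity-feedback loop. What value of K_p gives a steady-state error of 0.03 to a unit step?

K_p = 76.9

For a type-0 loop with proportional control, e_ss = 1/(1 + K_p·P(0)).
P(0) = 0.4204. Require 1/(1 + K_p·0.4204) = 0.03, so 1 + 0.4204·K_p = 33.33.
K_p = (33.33 − 1)/0.4204 = 76.9.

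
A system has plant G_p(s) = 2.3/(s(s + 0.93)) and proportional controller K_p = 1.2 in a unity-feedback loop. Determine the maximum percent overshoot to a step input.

40%

From 1 + K_pG_p(s) = 0: s² + 0.93s + 2.76 = 0 ⇒ ω_n = 1.661, ζ = 0.2799.
%OS = 100·exp(−πζ/√(1−ζ²)) = 100·exp(−π·0.2799/√0.9217) = 40%.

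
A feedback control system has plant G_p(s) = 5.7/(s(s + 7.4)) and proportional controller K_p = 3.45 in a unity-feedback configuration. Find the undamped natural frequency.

ω_n = 4.43 rad/s

1 + K_p·G_p(s) = 0 gives s² + 7.4s + 19.67 = 0.
Matching s² + 2ζω_n s + ω_n²: ω_n = √19.67 = 4.435 rad/s and 2ζω_n = 7.4, so ζ = 7.4/(2·4.435) = 0.834.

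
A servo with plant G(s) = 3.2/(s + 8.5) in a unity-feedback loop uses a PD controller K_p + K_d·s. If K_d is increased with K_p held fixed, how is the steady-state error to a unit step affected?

At s = 0 the derivative term contributes nothing: C(0) = K_p regardless of K_d, so K_pos = K_p·G(0) and e_ss are unchanged.

unchanged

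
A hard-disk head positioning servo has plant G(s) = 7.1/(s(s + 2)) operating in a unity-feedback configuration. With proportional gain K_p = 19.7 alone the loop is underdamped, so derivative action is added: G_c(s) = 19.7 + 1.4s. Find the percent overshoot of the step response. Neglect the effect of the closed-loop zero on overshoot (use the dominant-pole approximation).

15.9%

Forward path: (19.7 + 1.4s)·7.1/(s(s+2)). The closed-loop characteristic equation is s² + (2 + 7.1·1.4)s + 7.1·19.7 = 0.
That is s² + 11.94s + 139.9 = 0, so ω_n = 11.83 rad/s and ζ = 11.94/(2·11.83) = 0.5048.
%OS = 100·exp(−πζ/√(1−ζ²)) = 15.9%.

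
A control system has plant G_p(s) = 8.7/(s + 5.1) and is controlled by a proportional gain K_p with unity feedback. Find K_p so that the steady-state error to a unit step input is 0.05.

K_p = 11.1

Steady-state error for a unit step on this type-0 loop is 1/(1 + K_p·G_p(0)).
G_p(0) = 1.706. Require 1/(1 + K_p·1.706) = 0.05, so 1 + 1.706·K_p = 20.
K_p = (20 − 1)/1.706 = 11.1.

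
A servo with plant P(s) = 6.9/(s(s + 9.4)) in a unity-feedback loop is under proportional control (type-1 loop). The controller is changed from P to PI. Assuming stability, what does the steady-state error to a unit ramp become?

The integrator raises the loop to type 2, so K_v → ∞ and e_ss to a ramp is zero.

0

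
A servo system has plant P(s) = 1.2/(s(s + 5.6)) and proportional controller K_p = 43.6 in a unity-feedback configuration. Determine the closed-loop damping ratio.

The closed-loop denominator is s(s+5.6) + 43.6·1.2 = s² + 5.6s + 52.32.
So ω_n² = 52.32 ⇒ ω_n = 7.233 rad/s, and ζ = 5.6/(2ω_n) = 0.387.

ζ = 0.387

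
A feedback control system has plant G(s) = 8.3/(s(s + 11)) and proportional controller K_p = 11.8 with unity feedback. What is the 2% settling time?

The closed-loop denominator s² + 11s + 97.94 gives ω_n = √97.94 = 9.896 and ζ = 11/(2ω_n) = 0.5558.
2% settling time T_s ≈ 4/(ζω_n) = 4/5.5 = 0.727 s.

T_s ≈ 0.727 s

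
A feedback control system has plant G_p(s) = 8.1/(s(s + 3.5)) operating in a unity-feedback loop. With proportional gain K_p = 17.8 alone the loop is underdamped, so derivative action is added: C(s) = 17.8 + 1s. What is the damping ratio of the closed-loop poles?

Forward path: (17.8 + 1s)·8.1/(s(s+3.5)). The closed-loop characteristic equation is s² + (3.5 + 8.1·1)s + 8.1·17.8 = 0.
That is s² + 11.6s + 144.2 = 0, so ω_n = 12.01 rad/s and ζ = 11.6/(2·12.01) = 0.483.

ζ = 0.483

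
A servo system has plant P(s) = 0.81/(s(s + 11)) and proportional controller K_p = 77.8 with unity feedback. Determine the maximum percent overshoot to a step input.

The closed-loop denominator s² + 11s + 63.02 gives ω_n = √63.02 = 7.938 and ζ = 11/(2ω_n) = 0.6928.
%OS = 100·exp(−πζ/√(1−ζ²)) = 100·exp(−π·0.6928/√0.52) = 4.89%.

4.89%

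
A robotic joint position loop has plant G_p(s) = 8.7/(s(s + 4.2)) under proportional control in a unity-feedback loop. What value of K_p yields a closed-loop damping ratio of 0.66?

Closed-loop characteristic equation: s² + 4.2s + K_p·8.7 = 0.
So ω_n = √(8.7K_p) and 2ζω_n = 4.2, giving ζ = 4.2/(2√(8.7K_p)).
Setting ζ = 0.66: √(8.7K_p) = 4.2/(2·0.66) = 3.182, so K_p = 10.12/8.7 = 1.16.

K_p = 1.16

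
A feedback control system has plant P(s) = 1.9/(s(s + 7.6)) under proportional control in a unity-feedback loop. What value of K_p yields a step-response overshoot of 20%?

K_p = 36.6

From %OS = 100·exp(−πζ/√(1−ζ²)) = 20%, ζ = −ln(0.2)/√(π²+ln²(0.2)) = 0.4559.
Characteristic equation s² + 7.6s + 1.9K_p = 0 gives ζ = 7.6/(2√(1.9K_p)).
Setting ζ = 0.4559: √(1.9K_p) = 7.6/(2·0.4559) = 8.334, so K_p = 69.46/1.9 = 36.6.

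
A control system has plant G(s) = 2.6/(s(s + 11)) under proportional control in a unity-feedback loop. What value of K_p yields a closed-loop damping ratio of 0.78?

Closed-loop characteristic equation: s² + 11s + K_p·2.6 = 0.
So ω_n = √(2.6K_p) and 2ζω_n = 11, giving ζ = 11/(2√(2.6K_p)).
Setting ζ = 0.78: √(2.6K_p) = 11/(2·0.78) = 7.051, so K_p = 49.72/2.6 = 19.1.

K_p = 19.1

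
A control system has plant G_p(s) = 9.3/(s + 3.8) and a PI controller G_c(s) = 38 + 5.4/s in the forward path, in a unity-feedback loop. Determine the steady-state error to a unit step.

The open loop G_c(s)G_p(s) has a pole at the origin (type 1), so the static position error constant is infinite and e_ss = 1/(1+∞) = 0.

0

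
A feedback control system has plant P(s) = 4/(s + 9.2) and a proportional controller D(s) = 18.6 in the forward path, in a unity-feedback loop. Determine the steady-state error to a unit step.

0.11

The loop is type 0. Static position error constant K_pos = D(0)·P(0) = 18.6·0.4348 = 8.087.
Steady-state error to a unit step: e_ss = 1/(1+K_pos) = 1/9.087 = 0.11.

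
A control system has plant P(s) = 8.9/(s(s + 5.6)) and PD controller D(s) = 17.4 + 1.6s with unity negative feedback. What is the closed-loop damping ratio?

ζ = 0.797

Forward path: (17.4 + 1.6s)·8.9/(s(s+5.6)). The closed-loop characteristic equation is s² + (5.6 + 8.9·1.6)s + 8.9·17.4 = 0.
That is s² + 19.84s + 154.9 = 0, so ω_n = 12.44 rad/s and ζ = 19.84/(2·12.44) = 0.7972.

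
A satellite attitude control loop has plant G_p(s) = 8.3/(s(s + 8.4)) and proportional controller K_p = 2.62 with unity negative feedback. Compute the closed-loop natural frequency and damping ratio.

ω_n = 4.66 rad/s, ζ = 0.901

The closed-loop denominator is s(s+8.4) + 2.62·8.3 = s² + 8.4s + 21.75.
Matching s² + 2ζω_n s + ω_n²: ω_n = √21.75 = 4.663 rad/s and 2ζω_n = 8.4, so ζ = 8.4/(2·4.663) = 0.901.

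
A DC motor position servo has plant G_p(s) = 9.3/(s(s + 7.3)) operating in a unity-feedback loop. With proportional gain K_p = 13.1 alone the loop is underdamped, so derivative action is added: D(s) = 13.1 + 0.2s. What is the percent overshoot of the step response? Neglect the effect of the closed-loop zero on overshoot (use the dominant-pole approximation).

Forward path: (13.1 + 0.2s)·9.3/(s(s+7.3)). The closed-loop characteristic equation is s² + (7.3 + 9.3·0.2)s + 9.3·13.1 = 0.
That is s² + 9.16s + 121.8 = 0, so ω_n = 11.04 rad/s and ζ = 9.16/(2·11.04) = 0.4149.
%OS = 100·exp(−πζ/√(1−ζ²)) = 23.9%.

23.9%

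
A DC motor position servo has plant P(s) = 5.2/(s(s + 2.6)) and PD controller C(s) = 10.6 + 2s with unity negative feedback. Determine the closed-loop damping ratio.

ζ = 0.876

Forward path: (10.6 + 2s)·5.2/(s(s+2.6)). The closed-loop characteristic equation is s² + (2.6 + 5.2·2)s + 5.2·10.6 = 0.
That is s² + 13s + 55.12 = 0, so ω_n = 7.424 rad/s and ζ = 13/(2·7.424) = 0.8755.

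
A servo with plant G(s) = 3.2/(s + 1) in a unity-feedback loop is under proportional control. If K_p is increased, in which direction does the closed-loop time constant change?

Closed-loop pole is at s = −(1+K_p·3.2); larger K_p moves it further left, so τ = 1/(1+K_p·3.2) decreases.

decrease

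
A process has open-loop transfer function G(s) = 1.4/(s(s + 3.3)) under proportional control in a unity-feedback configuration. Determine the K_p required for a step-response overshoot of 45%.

K_p = 32

From %OS = 100·exp(−πζ/√(1−ζ²)) = 45%, ζ = −ln(0.45)/√(π²+ln²(0.45)) = 0.2463.
Characteristic equation s² + 3.3s + 1.4K_p = 0 gives ζ = 3.3/(2√(1.4K_p)).
Setting ζ = 0.2463: √(1.4K_p) = 3.3/(2·0.2463) = 6.698, so K_p = 44.86/1.4 = 32.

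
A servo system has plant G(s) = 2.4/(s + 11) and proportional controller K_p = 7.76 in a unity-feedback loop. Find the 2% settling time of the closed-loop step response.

Closed-loop transfer function: T(s) = K_p·G(s)/(1 + K_p·G(s)) = 18.62/(s + 11 + 18.62) = 18.62/(s + 29.62).
Time constant τ = 1/29.62 = 0.03376 s, so the 2% settling time is about 4τ = 0.135 s.

T_s ≈ 0.135 s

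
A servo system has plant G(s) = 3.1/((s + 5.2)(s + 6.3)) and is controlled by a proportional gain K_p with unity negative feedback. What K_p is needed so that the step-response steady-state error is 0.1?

For a type-0 loop with proportional control, e_ss = 1/(1 + K_p·G(0)).
G(0) = 0.09463. Require 1/(1 + K_p·0.09463) = 0.1, so 1 + 0.09463·K_p = 10.
K_p = (10 − 1)/0.09463 = 95.1.

K_p = 95.1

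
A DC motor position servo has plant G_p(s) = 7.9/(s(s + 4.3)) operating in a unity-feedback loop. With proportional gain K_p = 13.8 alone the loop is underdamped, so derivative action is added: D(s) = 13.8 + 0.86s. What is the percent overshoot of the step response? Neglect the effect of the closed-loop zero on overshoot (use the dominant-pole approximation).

13.9%

Forward path: (13.8 + 0.86s)·7.9/(s(s+4.3)). The closed-loop characteristic equation is s² + (4.3 + 7.9·0.86)s + 7.9·13.8 = 0.
That is s² + 11.09s + 109 = 0, so ω_n = 10.44 rad/s and ζ = 11.09/(2·10.44) = 0.5313.
%OS = 100·exp(−πζ/√(1−ζ²)) = 13.9%.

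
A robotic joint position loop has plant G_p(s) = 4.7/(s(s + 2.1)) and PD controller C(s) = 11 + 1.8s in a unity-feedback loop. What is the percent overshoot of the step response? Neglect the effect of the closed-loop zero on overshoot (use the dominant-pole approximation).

3.34%

Forward path: (11 + 1.8s)·4.7/(s(s+2.1)). The closed-loop characteristic equation is s² + (2.1 + 4.7·1.8)s + 4.7·11 = 0.
That is s² + 10.56s + 51.7 = 0, so ω_n = 7.19 rad/s and ζ = 10.56/(2·7.19) = 0.7343.
%OS = 100·exp(−πζ/√(1−ζ²)) = 3.34%.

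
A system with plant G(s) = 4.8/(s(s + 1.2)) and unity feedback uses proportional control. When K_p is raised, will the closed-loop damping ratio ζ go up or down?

ζ = 1.2/(2√(4.8K_p)); increasing K_p raises the denominator, so ζ falls.

decrease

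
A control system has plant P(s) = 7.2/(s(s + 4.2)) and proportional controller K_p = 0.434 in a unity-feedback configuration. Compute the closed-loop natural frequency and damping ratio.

ω_n = 1.77 rad/s, ζ = 1.19

The closed-loop denominator is s(s+4.2) + 0.434·7.2 = s² + 4.2s + 3.125.
Matching s² + 2ζω_n s + ω_n²: ω_n = √3.125 = 1.768 rad/s and 2ζω_n = 4.2, so ζ = 4.2/(2·1.768) = 1.19.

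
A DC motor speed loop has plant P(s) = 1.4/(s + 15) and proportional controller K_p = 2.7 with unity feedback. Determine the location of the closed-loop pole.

Closed-loop transfer function: T(s) = K_p·P(s)/(1 + K_p·P(s)) = 3.78/(s + 15 + 3.78) = 3.78/(s + 18.78).
The closed-loop pole is at s = −18.78.

s = -18.78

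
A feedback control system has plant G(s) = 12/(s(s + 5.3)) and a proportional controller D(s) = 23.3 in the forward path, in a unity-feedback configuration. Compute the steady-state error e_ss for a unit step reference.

The open loop D(s)G(s) has a pole at the origin (type 1), so the static position error constant is infinite and e_ss = 1/(1+∞) = 0.

0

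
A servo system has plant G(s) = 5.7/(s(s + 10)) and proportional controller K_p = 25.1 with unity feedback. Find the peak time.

Closed-loop characteristic equation: s² + 10s + 143.1 = 0, so ω_n = 11.96 rad/s and ζ = 10/(2·11.96) = 0.418.
Damped frequency ω_d = ω_n√(1−ζ²) = 10.87 rad/s, so peak time T_p = π/ω_d = 0.289 s.

T_p = 0.289 s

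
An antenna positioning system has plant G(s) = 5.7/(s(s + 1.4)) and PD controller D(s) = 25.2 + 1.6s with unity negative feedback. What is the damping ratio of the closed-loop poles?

ζ = 0.439

Forward path: (25.2 + 1.6s)·5.7/(s(s+1.4)). The closed-loop characteristic equation is s² + (1.4 + 5.7·1.6)s + 5.7·25.2 = 0.
That is s² + 10.52s + 143.6 = 0, so ω_n = 11.98 rad/s and ζ = 10.52/(2·11.98) = 0.4389.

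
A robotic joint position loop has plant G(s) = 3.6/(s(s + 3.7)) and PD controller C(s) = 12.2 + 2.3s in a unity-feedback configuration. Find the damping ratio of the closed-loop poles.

ζ = 0.904

Forward path: (12.2 + 2.3s)·3.6/(s(s+3.7)). The closed-loop characteristic equation is s² + (3.7 + 3.6·2.3)s + 3.6·12.2 = 0.
That is s² + 11.98s + 43.92 = 0, so ω_n = 6.627 rad/s and ζ = 11.98/(2·6.627) = 0.9038.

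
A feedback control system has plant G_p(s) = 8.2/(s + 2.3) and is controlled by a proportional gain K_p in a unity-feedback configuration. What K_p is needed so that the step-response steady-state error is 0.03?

The loop is type 0, so e_ss(step) = 1/(1 + K_pos) with K_pos = K_p·G_p(0).
G_p(0) = 3.565. Require 1/(1 + K_p·3.565) = 0.03, so 1 + 3.565·K_p = 33.33.
K_p = (33.33 − 1)/3.565 = 9.07.

K_p = 9.07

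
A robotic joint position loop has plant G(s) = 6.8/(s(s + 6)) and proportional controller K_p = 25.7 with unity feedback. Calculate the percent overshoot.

Closed-loop characteristic equation: s² + 6s + 174.8 = 0, so ω_n = 13.22 rad/s and ζ = 6/(2·13.22) = 0.2269.
%OS = 100·exp(−πζ/√(1−ζ²)) = 100·exp(−π·0.2269/√0.9485) = 48.1%.

48.1%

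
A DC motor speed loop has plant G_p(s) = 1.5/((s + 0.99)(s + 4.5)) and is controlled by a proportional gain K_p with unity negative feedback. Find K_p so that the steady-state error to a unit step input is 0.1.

K_p = 26.7

The loop is type 0, so e_ss(step) = 1/(1 + K_pos) with K_pos = K_p·G_p(0).
G_p(0) = 0.3367. Require 1/(1 + K_p·0.3367) = 0.1, so 1 + 0.3367·K_p = 10.
K_p = (10 − 1)/0.3367 = 26.7.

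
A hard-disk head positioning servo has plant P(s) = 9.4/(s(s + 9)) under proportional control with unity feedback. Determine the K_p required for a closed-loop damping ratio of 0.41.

Closed-loop characteristic equation: s² + 9s + K_p·9.4 = 0.
So ω_n = √(9.4K_p) and 2ζω_n = 9, giving ζ = 9/(2√(9.4K_p)).
Setting ζ = 0.41: √(9.4K_p) = 9/(2·0.41) = 10.98, so K_p = 120.5/9.4 = 12.8.

K_p = 12.8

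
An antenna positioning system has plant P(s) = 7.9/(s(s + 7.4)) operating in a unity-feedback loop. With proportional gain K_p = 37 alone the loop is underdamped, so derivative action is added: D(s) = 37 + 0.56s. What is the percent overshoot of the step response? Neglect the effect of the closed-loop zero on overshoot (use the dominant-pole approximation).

31.4%

Forward path: (37 + 0.56s)·7.9/(s(s+7.4)). The closed-loop characteristic equation is s² + (7.4 + 7.9·0.56)s + 7.9·37 = 0.
That is s² + 11.82s + 292.3 = 0, so ω_n = 17.1 rad/s and ζ = 11.82/(2·17.1) = 0.3458.
%OS = 100·exp(−πζ/√(1−ζ²)) = 31.4%.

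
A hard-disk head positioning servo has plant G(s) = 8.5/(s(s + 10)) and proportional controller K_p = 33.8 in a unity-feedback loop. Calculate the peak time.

The closed-loop denominator s² + 10s + 287.3 gives ω_n = √287.3 = 16.95 and ζ = 10/(2ω_n) = 0.295.
Damped frequency ω_d = ω_n√(1−ζ²) = 16.2 rad/s, so peak time T_p = π/ω_d = 0.194 s.

T_p = 0.194 s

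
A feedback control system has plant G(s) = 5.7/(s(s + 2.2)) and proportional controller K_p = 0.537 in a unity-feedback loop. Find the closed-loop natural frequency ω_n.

The closed-loop denominator is s(s+2.2) + 0.537·5.7 = s² + 2.2s + 3.061.
So ω_n² = 3.061 ⇒ ω_n = 1.75 rad/s, and ζ = 2.2/(2ω_n) = 0.629.

ω_n = 1.75 rad/s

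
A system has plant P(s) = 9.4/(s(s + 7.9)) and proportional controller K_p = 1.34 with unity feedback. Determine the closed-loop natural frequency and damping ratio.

ω_n = 3.55 rad/s, ζ = 1.11

The closed-loop denominator is s(s+7.9) + 1.34·9.4 = s² + 7.9s + 12.6.
So ω_n² = 12.6 ⇒ ω_n = 3.549 rad/s, and ζ = 7.9/(2ω_n) = 1.11.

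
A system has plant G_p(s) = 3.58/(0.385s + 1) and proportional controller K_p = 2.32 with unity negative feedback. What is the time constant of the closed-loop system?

τ = 0.0414 s

Closed loop: T(s) = K_p·G_p/(1+K_p·G_p) = 8.306/(0.385s + 1 + 8.306), with pole at s = −(1 + 8.306)/0.385 = −24.17.
Closed-loop time constant τ = 1/24.17 = 0.0414 s.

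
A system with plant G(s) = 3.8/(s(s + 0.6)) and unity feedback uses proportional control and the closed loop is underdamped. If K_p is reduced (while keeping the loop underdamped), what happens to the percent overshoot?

ζ = 0.6/(2√(3.8K_p)) rises as K_p falls; higher damping means less overshoot.

decrease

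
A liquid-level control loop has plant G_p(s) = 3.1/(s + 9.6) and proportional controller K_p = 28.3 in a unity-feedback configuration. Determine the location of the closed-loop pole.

Closed-loop transfer function: T(s) = K_p·G_p(s)/(1 + K_p·G_p(s)) = 87.73/(s + 9.6 + 87.73) = 87.73/(s + 97.33).
The closed-loop pole is at s = −97.33.

s = -97.33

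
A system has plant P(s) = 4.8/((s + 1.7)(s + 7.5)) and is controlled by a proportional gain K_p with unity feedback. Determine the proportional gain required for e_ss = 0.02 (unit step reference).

The loop is type 0, so e_ss(step) = 1/(1 + K_pos) with K_pos = K_p·P(0).
P(0) = 0.3765. Require 1/(1 + K_p·0.3765) = 0.02, so 1 + 0.3765·K_p = 50.
K_p = (50 − 1)/0.3765 = 130.

K_p = 130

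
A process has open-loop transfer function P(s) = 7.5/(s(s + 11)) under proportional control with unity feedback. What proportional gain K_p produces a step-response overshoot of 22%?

From %OS = 100·exp(−πζ/√(1−ζ²)) = 22%, ζ = −ln(0.22)/√(π²+ln²(0.22)) = 0.4342.
Characteristic equation s² + 11s + 7.5K_p = 0 gives ζ = 11/(2√(7.5K_p)).
Setting ζ = 0.4342: √(7.5K_p) = 11/(2·0.4342) = 12.67, so K_p = 160.5/7.5 = 21.4.

K_p = 21.4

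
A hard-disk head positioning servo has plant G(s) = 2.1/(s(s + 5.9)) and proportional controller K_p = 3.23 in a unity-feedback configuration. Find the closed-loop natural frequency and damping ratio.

With unity feedback the closed-loop characteristic equation is s² + 5.9s + 3.23·2.1 = s² + 5.9s + 6.783 = 0.
Matching s² + 2ζω_n s + ω_n²: ω_n = √6.783 = 2.604 rad/s and 2ζω_n = 5.9, so ζ = 5.9/(2·2.604) = 1.13.

ω_n = 2.6 rad/s, ζ = 1.13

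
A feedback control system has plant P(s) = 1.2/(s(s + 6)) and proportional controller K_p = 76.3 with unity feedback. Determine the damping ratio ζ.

ζ = 0.314

1 + K_p·P(s) = 0 gives s² + 6s + 91.56 = 0.
So ω_n² = 91.56 ⇒ ω_n = 9.569 rad/s, and ζ = 6/(2ω_n) = 0.314.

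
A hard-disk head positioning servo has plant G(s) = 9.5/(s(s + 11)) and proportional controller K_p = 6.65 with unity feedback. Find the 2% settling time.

From 1 + K_pG(s) = 0: s² + 11s + 63.18 = 0 ⇒ ω_n = 7.948, ζ = 0.692.
2% settling time T_s ≈ 4/(ζω_n) = 4/5.5 = 0.727 s.

T_s ≈ 0.727 s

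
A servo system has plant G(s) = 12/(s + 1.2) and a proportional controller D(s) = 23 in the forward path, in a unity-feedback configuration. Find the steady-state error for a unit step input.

0.00433

The loop is type 0. Static position error constant K_pos = D(0)·G(0) = 23·10 = 230.
Steady-state error to a unit step: e_ss = 1/(1+K_pos) = 1/231 = 0.00433.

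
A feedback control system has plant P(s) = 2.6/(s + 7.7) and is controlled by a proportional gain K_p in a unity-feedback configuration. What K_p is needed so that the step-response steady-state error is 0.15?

The loop is type 0, so e_ss(step) = 1/(1 + K_pos) with K_pos = K_p·P(0).
P(0) = 0.3377. Require 1/(1 + K_p·0.3377) = 0.15, so 1 + 0.3377·K_p = 6.667.
K_p = (6.667 − 1)/0.3377 = 16.8.

K_p = 16.8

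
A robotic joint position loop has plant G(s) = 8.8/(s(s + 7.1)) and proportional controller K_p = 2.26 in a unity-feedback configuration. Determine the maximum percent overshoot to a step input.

1.61%

Closed-loop characteristic equation: s² + 7.1s + 19.89 = 0, so ω_n = 4.46 rad/s and ζ = 7.1/(2·4.46) = 0.796.
%OS = 100·exp(−πζ/√(1−ζ²)) = 100·exp(−π·0.796/√0.3663) = 1.61%.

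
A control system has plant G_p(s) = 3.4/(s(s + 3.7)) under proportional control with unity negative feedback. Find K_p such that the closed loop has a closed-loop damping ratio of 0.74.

K_p = 1.84

Closed-loop characteristic equation: s² + 3.7s + K_p·3.4 = 0.
So ω_n = √(3.4K_p) and 2ζω_n = 3.7, giving ζ = 3.7/(2√(3.4K_p)).
Setting ζ = 0.74: √(3.4K_p) = 3.7/(2·0.74) = 2.5, so K_p = 6.25/3.4 = 1.84.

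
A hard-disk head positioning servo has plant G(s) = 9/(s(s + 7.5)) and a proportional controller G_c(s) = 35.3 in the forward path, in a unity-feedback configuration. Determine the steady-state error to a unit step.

0

The open loop G_c(s)G(s) has a pole at the origin (type 1), so the static position error constant is infinite and e_ss = 1/(1+∞) = 0.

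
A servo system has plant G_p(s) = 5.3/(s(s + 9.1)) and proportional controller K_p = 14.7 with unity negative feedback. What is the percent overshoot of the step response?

15.1%

Closed-loop characteristic equation: s² + 9.1s + 77.91 = 0, so ω_n = 8.827 rad/s and ζ = 9.1/(2·8.827) = 0.5155.
%OS = 100·exp(−πζ/√(1−ζ²)) = 100·exp(−π·0.5155/√0.7343) = 15.1%.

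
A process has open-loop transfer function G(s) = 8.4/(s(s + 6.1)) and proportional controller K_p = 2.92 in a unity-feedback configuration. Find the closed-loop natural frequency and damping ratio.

The closed-loop denominator is s(s+6.1) + 2.92·8.4 = s² + 6.1s + 24.53.
So ω_n² = 24.53 ⇒ ω_n = 4.953 rad/s, and ζ = 6.1/(2ω_n) = 0.616.

ω_n = 4.95 rad/s, ζ = 0.616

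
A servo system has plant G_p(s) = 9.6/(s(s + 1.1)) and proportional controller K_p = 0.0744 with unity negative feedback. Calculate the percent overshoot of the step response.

Closed-loop characteristic equation: s² + 1.1s + 0.7142 = 0, so ω_n = 0.8451 rad/s and ζ = 1.1/(2·0.8451) = 0.6508.
%OS = 100·exp(−πζ/√(1−ζ²)) = 100·exp(−π·0.6508/√0.5765) = 6.77%.

6.77%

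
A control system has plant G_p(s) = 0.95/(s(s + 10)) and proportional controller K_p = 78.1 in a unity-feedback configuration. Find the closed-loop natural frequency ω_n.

ω_n = 8.61 rad/s

1 + K_p·G_p(s) = 0 gives s² + 10s + 74.19 = 0.
Matching s² + 2ζω_n s + ω_n²: ω_n = √74.19 = 8.614 rad/s and 2ζω_n = 10, so ζ = 10/(2·8.614) = 0.58.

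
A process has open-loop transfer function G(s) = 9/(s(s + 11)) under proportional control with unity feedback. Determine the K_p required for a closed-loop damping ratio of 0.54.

K_p = 11.5

Closed-loop characteristic equation: s² + 11s + K_p·9 = 0.
So ω_n = √(9K_p) and 2ζω_n = 11, giving ζ = 11/(2√(9K_p)).
Setting ζ = 0.54: √(9K_p) = 11/(2·0.54) = 10.19, so K_p = 103.7/9 = 11.5.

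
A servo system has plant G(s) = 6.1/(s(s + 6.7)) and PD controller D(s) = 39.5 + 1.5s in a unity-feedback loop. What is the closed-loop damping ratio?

ζ = 0.511

Forward path: (39.5 + 1.5s)·6.1/(s(s+6.7)). The closed-loop characteristic equation is s² + (6.7 + 6.1·1.5)s + 6.1·39.5 = 0.
That is s² + 15.85s + 240.9 = 0, so ω_n = 15.52 rad/s and ζ = 15.85/(2·15.52) = 0.5105.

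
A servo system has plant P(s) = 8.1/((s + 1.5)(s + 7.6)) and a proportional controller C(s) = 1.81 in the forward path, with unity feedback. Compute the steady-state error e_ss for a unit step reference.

The loop is type 0. Static position error constant K_pos = C(0)·P(0) = 1.81·0.7105 = 1.286.
Steady-state error to a unit step: e_ss = 1/(1+K_pos) = 1/2.286 = 0.437.

0.437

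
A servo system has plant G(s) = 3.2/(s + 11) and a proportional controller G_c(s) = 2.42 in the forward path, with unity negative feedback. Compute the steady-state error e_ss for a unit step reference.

0.587

The loop is type 0. Static position error constant K_pos = G_c(0)·G(0) = 2.42·0.2909 = 0.704.
Steady-state error to a unit step: e_ss = 1/(1+K_pos) = 1/1.704 = 0.587.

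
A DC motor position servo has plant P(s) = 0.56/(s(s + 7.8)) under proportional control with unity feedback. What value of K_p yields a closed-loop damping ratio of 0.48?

Closed-loop characteristic equation: s² + 7.8s + K_p·0.56 = 0.
So ω_n = √(0.56K_p) and 2ζω_n = 7.8, giving ζ = 7.8/(2√(0.56K_p)).
Setting ζ = 0.48: √(0.56K_p) = 7.8/(2·0.48) = 8.125, so K_p = 66.02/0.56 = 118.

K_p = 118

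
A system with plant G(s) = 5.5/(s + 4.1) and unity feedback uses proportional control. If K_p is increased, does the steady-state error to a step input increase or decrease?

decrease

e_ss = 1/(1 + K_p·G(0)); a larger K_p raises the denominator, so e_ss decreases.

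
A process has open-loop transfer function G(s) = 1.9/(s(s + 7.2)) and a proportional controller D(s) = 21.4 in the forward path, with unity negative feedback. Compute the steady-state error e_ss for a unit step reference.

0

The open loop D(s)G(s) has a pole at the origin (type 1), so the static position error constant is infinite and e_ss = 1/(1+∞) = 0.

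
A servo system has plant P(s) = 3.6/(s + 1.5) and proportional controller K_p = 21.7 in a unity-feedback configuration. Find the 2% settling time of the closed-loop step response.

Closed-loop transfer function: T(s) = K_p·P(s)/(1 + K_p·P(s)) = 78.12/(s + 1.5 + 78.12) = 78.12/(s + 79.62).
Time constant τ = 1/79.62 = 0.01256 s, so the 2% settling time is about 4τ = 0.0502 s.

T_s ≈ 0.0502 s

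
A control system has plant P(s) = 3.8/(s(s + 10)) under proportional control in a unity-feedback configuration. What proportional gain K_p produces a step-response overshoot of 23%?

K_p = 36.6

From %OS = 100·exp(−πζ/√(1−ζ²)) = 23%, ζ = −ln(0.23)/√(π²+ln²(0.23)) = 0.4237.
Characteristic equation s² + 10s + 3.8K_p = 0 gives ζ = 10/(2√(3.8K_p)).
Setting ζ = 0.4237: √(3.8K_p) = 10/(2·0.4237) = 11.8, so K_p = 139.2/3.8 = 36.6.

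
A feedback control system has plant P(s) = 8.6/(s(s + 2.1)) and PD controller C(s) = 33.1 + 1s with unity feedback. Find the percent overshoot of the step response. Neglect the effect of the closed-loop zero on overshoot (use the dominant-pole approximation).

35%

Forward path: (33.1 + 1s)·8.6/(s(s+2.1)). The closed-loop characteristic equation is s² + (2.1 + 8.6·1)s + 8.6·33.1 = 0.
That is s² + 10.7s + 284.7 = 0, so ω_n = 16.87 rad/s and ζ = 10.7/(2·16.87) = 0.3171.
%OS = 100·exp(−πζ/√(1−ζ²)) = 35%.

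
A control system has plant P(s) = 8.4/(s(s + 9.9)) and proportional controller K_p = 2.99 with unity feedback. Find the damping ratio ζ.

The closed-loop denominator is s(s+9.9) + 2.99·8.4 = s² + 9.9s + 25.12.
So ω_n² = 25.12 ⇒ ω_n = 5.012 rad/s, and ζ = 9.9/(2ω_n) = 0.988.

ζ = 0.988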